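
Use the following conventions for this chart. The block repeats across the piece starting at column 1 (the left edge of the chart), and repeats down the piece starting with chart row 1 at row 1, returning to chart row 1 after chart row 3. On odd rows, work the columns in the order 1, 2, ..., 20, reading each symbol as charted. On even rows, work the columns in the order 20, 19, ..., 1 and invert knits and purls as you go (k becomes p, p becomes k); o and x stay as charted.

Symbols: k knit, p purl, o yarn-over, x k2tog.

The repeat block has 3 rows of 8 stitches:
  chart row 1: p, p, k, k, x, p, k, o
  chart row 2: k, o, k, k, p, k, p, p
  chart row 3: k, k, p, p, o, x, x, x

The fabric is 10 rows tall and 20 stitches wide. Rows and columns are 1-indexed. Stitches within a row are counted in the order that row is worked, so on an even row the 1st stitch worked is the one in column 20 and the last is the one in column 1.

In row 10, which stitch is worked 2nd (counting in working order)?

Result:
p

Derivation:
Row 10: (10-1) mod 3 = 0, so use chart row 1. Even row -> WS.
Chart row 1 tiled across columns 1-20: p p k k x p k o p p k k x p k o p p k k
WS row: flip the tiled sequence (start at column 20) and apply k<->p; o and x stay.
Row 10 as worked: p p k k o p k x p p k k o p k x p p k k
The 2nd stitch worked is p.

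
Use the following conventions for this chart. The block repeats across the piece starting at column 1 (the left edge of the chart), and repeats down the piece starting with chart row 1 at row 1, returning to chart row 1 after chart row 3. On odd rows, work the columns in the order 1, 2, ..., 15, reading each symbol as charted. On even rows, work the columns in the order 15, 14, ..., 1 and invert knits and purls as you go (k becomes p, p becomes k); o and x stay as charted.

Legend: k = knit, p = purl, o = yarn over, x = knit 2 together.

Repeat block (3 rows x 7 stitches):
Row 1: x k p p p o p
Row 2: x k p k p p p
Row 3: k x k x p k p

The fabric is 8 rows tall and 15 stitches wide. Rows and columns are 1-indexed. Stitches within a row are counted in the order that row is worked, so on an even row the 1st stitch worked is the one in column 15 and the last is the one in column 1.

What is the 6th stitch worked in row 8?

Row 8: (8-1) mod 3 = 1, so use chart row 2. Even row -> WS.
Chart row 2 tiled across columns 1-15: x k p k p p p x k p k p p p x
Wrong side: read the tiled row from column 15 down to 1 and exchange k with p (leave o, x).
Row 8 as worked: x k k k p k p x k k k p k p x
Stitch 6 in working order -> k

== STITCH ==
k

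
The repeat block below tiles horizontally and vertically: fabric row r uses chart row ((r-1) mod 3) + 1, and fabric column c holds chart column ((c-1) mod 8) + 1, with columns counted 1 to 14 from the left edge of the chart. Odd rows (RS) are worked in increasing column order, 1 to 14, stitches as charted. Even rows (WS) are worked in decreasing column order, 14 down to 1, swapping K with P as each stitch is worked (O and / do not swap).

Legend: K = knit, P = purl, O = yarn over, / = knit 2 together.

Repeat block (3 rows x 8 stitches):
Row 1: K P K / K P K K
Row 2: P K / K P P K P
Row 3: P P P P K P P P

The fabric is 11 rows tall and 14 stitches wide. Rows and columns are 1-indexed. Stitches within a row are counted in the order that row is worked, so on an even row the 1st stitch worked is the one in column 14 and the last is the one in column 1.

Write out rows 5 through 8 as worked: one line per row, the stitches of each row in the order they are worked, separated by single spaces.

Result:
P K / K P P K P P K / K P P
K P K K K K K K K P K K K K
K P K / K P K K K P K / K P
K K P / P K K P K K P / P K

Derivation:
Row 5: chart row 2, RS - tile across columns 1-14 and work as-is.
Row 6: chart row 3, WS - tiled (columns 1-14): P P P P K P P P P P P P K P; work from column 14 back to 1 with K<->P swapped.
Row 7: chart row 1, RS - tile across columns 1-14 and work as-is.
Row 8: chart row 2, WS - tiled (columns 1-14): P K / K P P K P P K / K P P; work from column 14 back to 1 with K<->P swapped.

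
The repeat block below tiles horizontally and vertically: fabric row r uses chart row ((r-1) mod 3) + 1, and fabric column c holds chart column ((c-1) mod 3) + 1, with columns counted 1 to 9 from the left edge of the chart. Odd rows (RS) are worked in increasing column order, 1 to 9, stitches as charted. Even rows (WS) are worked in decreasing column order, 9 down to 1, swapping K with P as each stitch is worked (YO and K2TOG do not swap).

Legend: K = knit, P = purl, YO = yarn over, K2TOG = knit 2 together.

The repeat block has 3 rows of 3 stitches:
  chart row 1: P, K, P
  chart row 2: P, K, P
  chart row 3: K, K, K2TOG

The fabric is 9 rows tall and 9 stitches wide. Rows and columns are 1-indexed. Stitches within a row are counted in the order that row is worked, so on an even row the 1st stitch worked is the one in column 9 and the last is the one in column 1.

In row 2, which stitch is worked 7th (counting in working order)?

For row 2: chart row = ((2-1) mod 3) + 1 = 2; this is a WS (even) row.
Chart row 2 tiled across columns 1-9: P K P P K P P K P
WS row: flip the tiled sequence (start at column 9) and apply K<->P; YO and K2TOG stay.
Row 2 as worked: K P K K P K K P K
The 7th stitch worked is K.

Result:
K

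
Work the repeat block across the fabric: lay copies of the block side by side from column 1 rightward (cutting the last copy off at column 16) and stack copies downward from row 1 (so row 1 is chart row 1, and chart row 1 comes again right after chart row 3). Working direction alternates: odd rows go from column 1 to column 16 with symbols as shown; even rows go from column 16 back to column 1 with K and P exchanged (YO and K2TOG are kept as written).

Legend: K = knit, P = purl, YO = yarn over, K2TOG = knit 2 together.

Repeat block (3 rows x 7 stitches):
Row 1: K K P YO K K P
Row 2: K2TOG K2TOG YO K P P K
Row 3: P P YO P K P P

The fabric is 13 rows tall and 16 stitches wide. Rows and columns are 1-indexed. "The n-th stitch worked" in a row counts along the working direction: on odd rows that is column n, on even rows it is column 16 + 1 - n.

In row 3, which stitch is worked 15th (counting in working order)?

Row 3 uses chart row ((3-1) mod 3)+1 = 3. Row 3 is odd, so RS.
Chart row 3 tiled across columns 1-16: P P YO P K P P P P YO P K P P P P
RS row: no reversal, no swap; stitch n worked = column n.
The 15th stitch worked is P.

Stitch:
P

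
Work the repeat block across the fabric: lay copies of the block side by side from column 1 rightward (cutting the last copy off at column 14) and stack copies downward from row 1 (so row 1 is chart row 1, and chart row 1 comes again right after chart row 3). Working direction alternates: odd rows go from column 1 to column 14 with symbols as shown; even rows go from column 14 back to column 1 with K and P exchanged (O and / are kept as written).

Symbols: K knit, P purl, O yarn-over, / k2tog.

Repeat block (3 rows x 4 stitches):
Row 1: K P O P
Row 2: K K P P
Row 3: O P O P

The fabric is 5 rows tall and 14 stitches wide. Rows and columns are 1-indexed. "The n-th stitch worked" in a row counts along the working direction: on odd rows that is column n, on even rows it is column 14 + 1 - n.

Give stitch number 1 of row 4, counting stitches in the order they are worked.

For row 4: chart row = ((4-1) mod 3) + 1 = 1; this is a WS (even) row.
Chart row 1 tiled across columns 1-14: K P O P K P O P K P O P K P
Wrong side: read the tiled row from column 14 down to 1 and exchange K with P (leave O, /).
Row 4 as worked: K P K O K P K O K P K O K P
Stitch 1 in working order -> K

Stitch:
K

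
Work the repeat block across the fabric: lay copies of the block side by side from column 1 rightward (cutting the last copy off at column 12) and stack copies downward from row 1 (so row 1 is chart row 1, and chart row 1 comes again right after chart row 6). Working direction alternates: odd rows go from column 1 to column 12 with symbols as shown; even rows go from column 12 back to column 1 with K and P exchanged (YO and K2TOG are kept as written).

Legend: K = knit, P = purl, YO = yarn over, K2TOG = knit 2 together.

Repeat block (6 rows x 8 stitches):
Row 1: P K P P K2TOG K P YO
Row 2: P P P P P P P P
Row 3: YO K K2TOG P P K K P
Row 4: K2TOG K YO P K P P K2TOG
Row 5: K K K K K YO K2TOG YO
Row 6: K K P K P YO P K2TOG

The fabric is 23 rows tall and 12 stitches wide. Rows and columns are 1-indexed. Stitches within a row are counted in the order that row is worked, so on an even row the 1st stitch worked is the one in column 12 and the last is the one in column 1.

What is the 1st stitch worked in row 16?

== STITCH ==
K

Derivation:
Row 16: (16-1) mod 6 = 3, so use chart row 4. Even row -> WS.
Chart row 4 tiled across columns 1-12: K2TOG K YO P K P P K2TOG K2TOG K YO P
Wrong side: read the tiled row from column 12 down to 1 and exchange K with P (leave YO, K2TOG).
Row 16 as worked: K YO P K2TOG K2TOG K K P K YO P K2TOG
Stitch 1 in working order -> K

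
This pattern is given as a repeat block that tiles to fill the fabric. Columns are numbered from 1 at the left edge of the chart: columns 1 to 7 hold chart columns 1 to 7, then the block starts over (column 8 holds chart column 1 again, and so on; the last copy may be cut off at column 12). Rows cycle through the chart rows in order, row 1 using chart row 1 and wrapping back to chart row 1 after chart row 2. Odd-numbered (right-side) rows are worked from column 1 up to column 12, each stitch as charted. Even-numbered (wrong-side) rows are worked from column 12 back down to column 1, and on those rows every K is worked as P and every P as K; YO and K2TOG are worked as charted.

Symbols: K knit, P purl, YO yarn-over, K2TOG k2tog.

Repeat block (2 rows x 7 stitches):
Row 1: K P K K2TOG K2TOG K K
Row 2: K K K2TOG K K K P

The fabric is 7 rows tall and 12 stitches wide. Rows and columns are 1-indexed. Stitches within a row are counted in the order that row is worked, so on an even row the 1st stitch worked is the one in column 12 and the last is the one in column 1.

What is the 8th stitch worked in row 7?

== STITCH ==
K

Derivation:
Row 7: (7-1) mod 2 = 0, so use chart row 1. Odd row -> RS.
Chart row 1 tiled across columns 1-12: K P K K2TOG K2TOG K K K P K K2TOG K2TOG
RS: work column 1 to column 12, symbols as charted — the tiled row is the row as worked.
Stitch 8 in working order -> K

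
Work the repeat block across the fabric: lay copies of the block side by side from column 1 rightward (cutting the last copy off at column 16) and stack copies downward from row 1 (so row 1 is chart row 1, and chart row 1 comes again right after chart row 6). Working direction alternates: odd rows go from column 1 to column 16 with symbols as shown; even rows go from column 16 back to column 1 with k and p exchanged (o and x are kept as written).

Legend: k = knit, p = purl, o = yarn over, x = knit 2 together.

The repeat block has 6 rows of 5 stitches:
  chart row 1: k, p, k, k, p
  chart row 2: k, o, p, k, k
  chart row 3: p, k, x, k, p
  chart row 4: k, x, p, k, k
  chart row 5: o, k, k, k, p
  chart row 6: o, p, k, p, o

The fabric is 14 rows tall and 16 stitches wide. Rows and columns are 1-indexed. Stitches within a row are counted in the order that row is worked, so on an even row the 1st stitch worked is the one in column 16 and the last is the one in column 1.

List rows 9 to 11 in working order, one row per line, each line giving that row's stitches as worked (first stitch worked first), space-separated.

Rows as worked:
p k x k p p k x k p p k x k p p
p p p k x p p p k x p p p k x p
o k k k p o k k k p o k k k p o

Derivation:
Row 9: chart row 3, RS - tile across columns 1-16 and work as-is.
Row 10: chart row 4, WS - tiled (columns 1-16): k x p k k k x p k k k x p k k k; work from column 16 back to 1 with k<->p swapped.
Row 11: chart row 5, RS - tile across columns 1-16 and work as-is.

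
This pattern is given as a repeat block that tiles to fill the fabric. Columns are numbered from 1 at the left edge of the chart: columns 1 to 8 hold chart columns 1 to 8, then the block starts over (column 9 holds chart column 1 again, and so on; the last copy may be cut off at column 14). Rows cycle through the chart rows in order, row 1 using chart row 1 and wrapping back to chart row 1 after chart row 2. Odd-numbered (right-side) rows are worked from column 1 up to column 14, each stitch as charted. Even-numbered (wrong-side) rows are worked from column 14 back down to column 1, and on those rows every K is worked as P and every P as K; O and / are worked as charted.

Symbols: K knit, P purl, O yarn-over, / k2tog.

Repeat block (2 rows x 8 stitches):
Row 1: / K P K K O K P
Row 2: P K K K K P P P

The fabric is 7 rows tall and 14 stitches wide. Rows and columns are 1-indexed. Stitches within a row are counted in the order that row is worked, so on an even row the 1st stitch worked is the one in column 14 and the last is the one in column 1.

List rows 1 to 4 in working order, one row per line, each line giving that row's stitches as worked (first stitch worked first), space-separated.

Row 1: chart row 1, RS - tile across columns 1-14 and work as-is.
Row 2: chart row 2, WS - tiled (columns 1-14): P K K K K P P P P K K K K P; work from column 14 back to 1 with K<->P swapped.
Row 3: chart row 1, RS - tile across columns 1-14 and work as-is.
Row 4: chart row 2, WS - tiled (columns 1-14): P K K K K P P P P K K K K P; work from column 14 back to 1 with K<->P swapped.

== ROWS AS WORKED ==
/ K P K K O K P / K P K K O
K P P P P K K K K P P P P K
/ K P K K O K P / K P K K O
K P P P P K K K K P P P P K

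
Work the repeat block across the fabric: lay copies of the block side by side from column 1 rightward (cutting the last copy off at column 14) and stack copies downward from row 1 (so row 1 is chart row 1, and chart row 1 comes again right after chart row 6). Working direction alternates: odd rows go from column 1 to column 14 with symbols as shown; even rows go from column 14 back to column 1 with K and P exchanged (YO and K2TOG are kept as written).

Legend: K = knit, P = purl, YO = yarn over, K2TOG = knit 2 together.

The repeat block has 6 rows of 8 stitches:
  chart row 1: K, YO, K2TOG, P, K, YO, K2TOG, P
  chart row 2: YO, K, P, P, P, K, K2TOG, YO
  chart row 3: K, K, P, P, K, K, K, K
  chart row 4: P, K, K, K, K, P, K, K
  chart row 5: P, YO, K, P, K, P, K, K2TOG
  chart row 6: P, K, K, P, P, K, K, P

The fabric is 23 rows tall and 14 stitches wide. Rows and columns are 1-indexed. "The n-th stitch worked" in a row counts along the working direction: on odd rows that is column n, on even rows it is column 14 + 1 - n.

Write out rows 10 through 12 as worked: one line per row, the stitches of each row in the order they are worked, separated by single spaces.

== ROWS AS WORKED ==
K P P P P K P P K P P P P K
P YO K P K P K K2TOG P YO K P K P
P K K P P K K P P K K P P K

Derivation:
Row 10: chart row 4, WS - tiled (columns 1-14): P K K K K P K K P K K K K P; work from column 14 back to 1 with K<->P swapped.
Row 11: chart row 5, RS - tile across columns 1-14 and work as-is.
Row 12: chart row 6, WS - tiled (columns 1-14): P K K P P K K P P K K P P K; work from column 14 back to 1 with K<->P swapped.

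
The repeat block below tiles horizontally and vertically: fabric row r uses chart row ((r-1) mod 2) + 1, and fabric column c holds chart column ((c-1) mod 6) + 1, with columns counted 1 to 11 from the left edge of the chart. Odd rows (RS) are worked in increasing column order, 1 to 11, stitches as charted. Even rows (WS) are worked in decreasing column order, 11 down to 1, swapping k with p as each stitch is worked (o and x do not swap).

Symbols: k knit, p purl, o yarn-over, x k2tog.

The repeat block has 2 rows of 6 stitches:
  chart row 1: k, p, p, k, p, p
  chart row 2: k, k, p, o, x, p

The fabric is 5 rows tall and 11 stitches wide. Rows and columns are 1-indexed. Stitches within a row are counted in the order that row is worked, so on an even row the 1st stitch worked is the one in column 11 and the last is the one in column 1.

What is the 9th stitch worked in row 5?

Row 5 uses chart row ((5-1) mod 2)+1 = 1. Row 5 is odd, so RS.
Chart row 1 tiled across columns 1-11: k p p k p p k p p k p
RS row: no reversal, no swap; stitch n worked = column n.
The 9th stitch worked is p.

Stitch:
p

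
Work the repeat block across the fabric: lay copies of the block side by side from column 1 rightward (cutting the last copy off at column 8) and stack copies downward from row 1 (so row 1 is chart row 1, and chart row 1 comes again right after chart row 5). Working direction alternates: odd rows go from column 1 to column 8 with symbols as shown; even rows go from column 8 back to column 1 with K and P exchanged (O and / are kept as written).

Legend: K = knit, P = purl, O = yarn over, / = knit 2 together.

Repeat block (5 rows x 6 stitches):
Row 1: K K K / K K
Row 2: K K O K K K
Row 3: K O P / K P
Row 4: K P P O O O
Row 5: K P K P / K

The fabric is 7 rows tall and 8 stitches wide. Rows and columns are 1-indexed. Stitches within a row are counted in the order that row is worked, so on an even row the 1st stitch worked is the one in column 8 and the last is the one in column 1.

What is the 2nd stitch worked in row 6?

Row 6 uses chart row ((6-1) mod 5)+1 = 1. Row 6 is even, so WS.
Chart row 1 tiled across columns 1-8: K K K / K K K K
WS: work from column 8 back to column 1 (reverse the tiled row), swapping K<->P (O and / unchanged).
Row 6 as worked: P P P P / P P P
Counting 2 along the worked row gives P.

Result:
P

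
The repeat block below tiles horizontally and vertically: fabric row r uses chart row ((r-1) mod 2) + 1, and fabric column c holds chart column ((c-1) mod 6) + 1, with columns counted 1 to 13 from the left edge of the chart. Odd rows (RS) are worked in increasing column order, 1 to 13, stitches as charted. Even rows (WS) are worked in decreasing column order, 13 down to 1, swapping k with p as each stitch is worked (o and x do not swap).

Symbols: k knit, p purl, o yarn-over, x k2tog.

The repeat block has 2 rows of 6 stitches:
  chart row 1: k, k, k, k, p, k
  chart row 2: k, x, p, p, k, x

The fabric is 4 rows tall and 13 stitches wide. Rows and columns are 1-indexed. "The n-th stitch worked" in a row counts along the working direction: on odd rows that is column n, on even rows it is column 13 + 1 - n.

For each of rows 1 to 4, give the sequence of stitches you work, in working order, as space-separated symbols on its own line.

Result:
k k k k p k k k k k p k k
p x p k k x p x p k k x p
k k k k p k k k k k p k k
p x p k k x p x p k k x p

Derivation:
Row 1: chart row 1, RS - tile across columns 1-13 and work as-is.
Row 2: chart row 2, WS - tiled (columns 1-13): k x p p k x k x p p k x k; work from column 13 back to 1 with k<->p swapped.
Row 3: chart row 1, RS - tile across columns 1-13 and work as-is.
Row 4: chart row 2, WS - tiled (columns 1-13): k x p p k x k x p p k x k; work from column 13 back to 1 with k<->p swapped.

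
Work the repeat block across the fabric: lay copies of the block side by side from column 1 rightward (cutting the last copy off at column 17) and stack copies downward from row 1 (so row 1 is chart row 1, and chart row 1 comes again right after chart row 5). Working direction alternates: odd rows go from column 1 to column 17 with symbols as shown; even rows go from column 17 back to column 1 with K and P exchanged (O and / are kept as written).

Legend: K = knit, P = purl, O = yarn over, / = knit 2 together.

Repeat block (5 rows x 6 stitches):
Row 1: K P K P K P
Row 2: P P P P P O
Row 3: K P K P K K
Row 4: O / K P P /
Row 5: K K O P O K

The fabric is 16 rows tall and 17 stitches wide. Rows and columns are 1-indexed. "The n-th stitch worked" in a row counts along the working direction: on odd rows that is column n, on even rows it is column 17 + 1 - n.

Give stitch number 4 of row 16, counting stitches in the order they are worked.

Result:
K

Derivation:
Row 16 uses chart row ((16-1) mod 5)+1 = 1. Row 16 is even, so WS.
Chart row 1 tiled across columns 1-17: K P K P K P K P K P K P K P K P K
WS row: flip the tiled sequence (start at column 17) and apply K<->P; O and / stay.
Row 16 as worked: P K P K P K P K P K P K P K P K P
Stitch 4 in working order -> K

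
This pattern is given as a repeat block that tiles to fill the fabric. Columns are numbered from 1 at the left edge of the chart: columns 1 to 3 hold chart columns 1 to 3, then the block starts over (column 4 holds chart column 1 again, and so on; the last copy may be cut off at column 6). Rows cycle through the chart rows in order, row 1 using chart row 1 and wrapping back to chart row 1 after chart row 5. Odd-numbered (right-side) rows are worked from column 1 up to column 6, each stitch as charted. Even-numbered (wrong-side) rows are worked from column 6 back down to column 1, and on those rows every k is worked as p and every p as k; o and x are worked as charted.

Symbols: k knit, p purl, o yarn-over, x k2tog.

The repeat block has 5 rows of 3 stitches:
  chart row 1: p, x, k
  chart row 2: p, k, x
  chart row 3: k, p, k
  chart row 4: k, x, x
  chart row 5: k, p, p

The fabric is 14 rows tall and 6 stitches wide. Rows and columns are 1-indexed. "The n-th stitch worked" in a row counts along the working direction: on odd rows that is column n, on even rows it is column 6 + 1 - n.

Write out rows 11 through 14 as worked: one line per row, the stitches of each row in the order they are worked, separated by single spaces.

Row 11: chart row 1, RS - tile across columns 1-6 and work as-is.
Row 12: chart row 2, WS - tiled (columns 1-6): p k x p k x; work from column 6 back to 1 with k<->p swapped.
Row 13: chart row 3, RS - tile across columns 1-6 and work as-is.
Row 14: chart row 4, WS - tiled (columns 1-6): k x x k x x; work from column 6 back to 1 with k<->p swapped.

Rows as worked:
p x k p x k
x p k x p k
k p k k p k
x x p x x p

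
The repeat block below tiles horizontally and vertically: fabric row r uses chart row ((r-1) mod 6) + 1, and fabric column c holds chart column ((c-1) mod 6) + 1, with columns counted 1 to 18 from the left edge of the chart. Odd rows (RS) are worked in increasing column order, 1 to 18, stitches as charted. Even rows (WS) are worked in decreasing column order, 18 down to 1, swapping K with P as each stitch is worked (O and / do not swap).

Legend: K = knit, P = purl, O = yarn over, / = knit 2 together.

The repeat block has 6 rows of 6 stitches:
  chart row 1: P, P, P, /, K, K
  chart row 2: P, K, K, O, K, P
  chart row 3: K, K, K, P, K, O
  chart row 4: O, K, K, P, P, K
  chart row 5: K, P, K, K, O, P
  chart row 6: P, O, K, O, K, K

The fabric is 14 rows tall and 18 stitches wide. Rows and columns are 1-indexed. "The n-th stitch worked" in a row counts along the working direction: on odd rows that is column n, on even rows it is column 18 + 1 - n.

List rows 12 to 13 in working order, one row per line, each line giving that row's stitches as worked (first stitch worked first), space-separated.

Row 12: chart row 6, WS - tiled (columns 1-18): P O K O K K P O K O K K P O K O K K; work from column 18 back to 1 with K<->P swapped.
Row 13: chart row 1, RS - tile across columns 1-18 and work as-is.

== ROWS AS WORKED ==
P P O P O K P P O P O K P P O P O K
P P P / K K P P P / K K P P P / K K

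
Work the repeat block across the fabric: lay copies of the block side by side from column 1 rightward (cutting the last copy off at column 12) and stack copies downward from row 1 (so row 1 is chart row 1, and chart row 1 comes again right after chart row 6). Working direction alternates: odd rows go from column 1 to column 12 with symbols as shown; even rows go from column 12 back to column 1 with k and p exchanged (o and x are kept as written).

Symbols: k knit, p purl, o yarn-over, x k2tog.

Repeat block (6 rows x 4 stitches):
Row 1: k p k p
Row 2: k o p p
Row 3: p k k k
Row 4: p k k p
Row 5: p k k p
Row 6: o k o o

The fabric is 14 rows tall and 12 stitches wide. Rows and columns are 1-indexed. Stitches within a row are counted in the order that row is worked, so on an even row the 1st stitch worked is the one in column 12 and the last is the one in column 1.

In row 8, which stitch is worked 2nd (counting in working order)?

== STITCH ==
k

Derivation:
For row 8: chart row = ((8-1) mod 6) + 1 = 2; this is a WS (even) row.
Chart row 2 tiled across columns 1-12: k o p p k o p p k o p p
WS: work from column 12 back to column 1 (reverse the tiled row), swapping k<->p (o and x unchanged).
Row 8 as worked: k k o p k k o p k k o p
Stitch 2 in working order -> k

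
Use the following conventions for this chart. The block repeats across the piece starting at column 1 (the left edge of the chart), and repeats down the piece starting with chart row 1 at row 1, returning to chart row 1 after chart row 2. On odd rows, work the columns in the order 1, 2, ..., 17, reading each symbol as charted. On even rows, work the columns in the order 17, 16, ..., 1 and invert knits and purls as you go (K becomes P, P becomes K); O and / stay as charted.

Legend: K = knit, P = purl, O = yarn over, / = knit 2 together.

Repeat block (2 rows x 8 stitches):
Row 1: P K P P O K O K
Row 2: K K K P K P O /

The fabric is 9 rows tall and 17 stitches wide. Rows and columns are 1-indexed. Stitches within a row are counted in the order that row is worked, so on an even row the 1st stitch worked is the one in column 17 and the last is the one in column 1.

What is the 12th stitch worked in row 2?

For row 2: chart row = ((2-1) mod 2) + 1 = 2; this is a WS (even) row.
Chart row 2 tiled across columns 1-17: K K K P K P O / K K K P K P O / K
WS row: flip the tiled sequence (start at column 17) and apply K<->P; O and / stay.
Row 2 as worked: P / O K P K P P P / O K P K P P P
Stitch 12 in working order -> K

== STITCH ==
K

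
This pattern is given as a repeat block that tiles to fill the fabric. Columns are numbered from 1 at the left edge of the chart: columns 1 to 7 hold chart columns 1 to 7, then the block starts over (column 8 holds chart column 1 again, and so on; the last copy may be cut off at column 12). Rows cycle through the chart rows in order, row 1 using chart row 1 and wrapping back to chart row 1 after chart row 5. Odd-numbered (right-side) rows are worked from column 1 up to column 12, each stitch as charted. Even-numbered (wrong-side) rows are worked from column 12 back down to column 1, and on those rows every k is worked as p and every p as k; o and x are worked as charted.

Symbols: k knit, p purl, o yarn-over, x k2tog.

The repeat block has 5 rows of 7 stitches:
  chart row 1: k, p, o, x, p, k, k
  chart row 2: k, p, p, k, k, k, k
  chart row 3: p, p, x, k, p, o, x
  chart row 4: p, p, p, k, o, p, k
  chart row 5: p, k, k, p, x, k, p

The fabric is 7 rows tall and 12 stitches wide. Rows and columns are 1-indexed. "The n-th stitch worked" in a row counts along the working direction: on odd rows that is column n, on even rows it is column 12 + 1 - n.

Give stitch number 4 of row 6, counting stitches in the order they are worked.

Row 6: (6-1) mod 5 = 0, so use chart row 1. Even row -> WS.
Chart row 1 tiled across columns 1-12: k p o x p k k k p o x p
Wrong side: read the tiled row from column 12 down to 1 and exchange k with p (leave o, x).
Row 6 as worked: k x o k p p p k x o k p
The 4th stitch worked is k.

== STITCH ==
k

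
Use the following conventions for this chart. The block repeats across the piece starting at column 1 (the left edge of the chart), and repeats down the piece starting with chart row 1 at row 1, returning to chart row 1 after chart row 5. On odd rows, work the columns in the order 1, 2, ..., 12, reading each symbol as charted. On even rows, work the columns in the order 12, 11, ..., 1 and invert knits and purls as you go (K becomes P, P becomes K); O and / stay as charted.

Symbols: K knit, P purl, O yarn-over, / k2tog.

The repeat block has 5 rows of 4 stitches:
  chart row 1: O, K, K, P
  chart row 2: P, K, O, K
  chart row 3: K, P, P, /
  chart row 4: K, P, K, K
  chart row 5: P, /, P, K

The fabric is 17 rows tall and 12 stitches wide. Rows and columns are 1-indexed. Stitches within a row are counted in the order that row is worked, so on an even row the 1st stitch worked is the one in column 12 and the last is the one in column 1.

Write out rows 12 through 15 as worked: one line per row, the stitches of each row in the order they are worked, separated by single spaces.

Row 12: chart row 2, WS - tiled (columns 1-12): P K O K P K O K P K O K; work from column 12 back to 1 with K<->P swapped.
Row 13: chart row 3, RS - tile across columns 1-12 and work as-is.
Row 14: chart row 4, WS - tiled (columns 1-12): K P K K K P K K K P K K; work from column 12 back to 1 with K<->P swapped.
Row 15: chart row 5, RS - tile across columns 1-12 and work as-is.

Result:
P O P K P O P K P O P K
K P P / K P P / K P P /
P P K P P P K P P P K P
P / P K P / P K P / P K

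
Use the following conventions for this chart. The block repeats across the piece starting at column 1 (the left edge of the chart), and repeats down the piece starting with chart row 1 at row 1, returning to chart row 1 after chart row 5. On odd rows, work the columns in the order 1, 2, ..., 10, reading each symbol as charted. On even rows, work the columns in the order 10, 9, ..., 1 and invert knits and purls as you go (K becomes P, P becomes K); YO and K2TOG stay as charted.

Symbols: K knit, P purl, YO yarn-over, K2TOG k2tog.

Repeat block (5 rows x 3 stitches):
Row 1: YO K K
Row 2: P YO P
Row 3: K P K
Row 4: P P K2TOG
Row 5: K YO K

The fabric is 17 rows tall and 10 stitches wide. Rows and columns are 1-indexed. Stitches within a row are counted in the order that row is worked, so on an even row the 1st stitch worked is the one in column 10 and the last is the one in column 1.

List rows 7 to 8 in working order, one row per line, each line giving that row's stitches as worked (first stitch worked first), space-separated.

Row 7: chart row 2, RS - tile across columns 1-10 and work as-is.
Row 8: chart row 3, WS - tiled (columns 1-10): K P K K P K K P K K; work from column 10 back to 1 with K<->P swapped.

== ROWS AS WORKED ==
P YO P P YO P P YO P P
P P K P P K P P K P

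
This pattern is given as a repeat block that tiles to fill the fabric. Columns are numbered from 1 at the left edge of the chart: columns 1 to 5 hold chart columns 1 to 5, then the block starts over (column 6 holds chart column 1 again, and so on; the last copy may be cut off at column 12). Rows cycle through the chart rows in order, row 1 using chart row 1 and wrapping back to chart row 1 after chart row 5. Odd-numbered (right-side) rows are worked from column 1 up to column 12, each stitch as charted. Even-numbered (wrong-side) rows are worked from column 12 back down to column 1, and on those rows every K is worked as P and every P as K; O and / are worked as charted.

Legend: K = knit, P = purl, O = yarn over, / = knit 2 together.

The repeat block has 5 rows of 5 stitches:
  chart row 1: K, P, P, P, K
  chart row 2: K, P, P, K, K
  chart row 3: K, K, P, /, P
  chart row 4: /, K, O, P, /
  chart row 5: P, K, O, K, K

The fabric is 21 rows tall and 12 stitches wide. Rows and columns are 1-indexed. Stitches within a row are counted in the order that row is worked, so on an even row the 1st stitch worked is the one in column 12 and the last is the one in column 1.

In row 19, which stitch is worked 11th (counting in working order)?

Stitch:
/

Derivation:
Row 19 uses chart row ((19-1) mod 5)+1 = 4. Row 19 is odd, so RS.
Chart row 4 tiled across columns 1-12: / K O P / / K O P / / K
RS row: no reversal, no swap; stitch n worked = column n.
Stitch 11 in working order -> /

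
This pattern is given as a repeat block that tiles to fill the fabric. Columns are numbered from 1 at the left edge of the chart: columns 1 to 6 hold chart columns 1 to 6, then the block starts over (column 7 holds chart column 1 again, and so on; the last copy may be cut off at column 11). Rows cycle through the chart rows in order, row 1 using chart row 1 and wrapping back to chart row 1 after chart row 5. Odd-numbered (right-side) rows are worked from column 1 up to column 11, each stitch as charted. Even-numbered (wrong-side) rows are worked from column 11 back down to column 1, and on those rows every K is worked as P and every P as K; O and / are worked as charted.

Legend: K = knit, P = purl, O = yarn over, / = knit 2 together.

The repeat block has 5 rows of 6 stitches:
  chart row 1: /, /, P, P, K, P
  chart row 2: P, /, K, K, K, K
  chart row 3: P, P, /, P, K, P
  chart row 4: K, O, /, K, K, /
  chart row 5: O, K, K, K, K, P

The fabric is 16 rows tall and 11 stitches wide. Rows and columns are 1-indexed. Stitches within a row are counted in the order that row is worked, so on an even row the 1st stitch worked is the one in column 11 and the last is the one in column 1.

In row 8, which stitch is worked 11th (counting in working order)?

Row 8 uses chart row ((8-1) mod 5)+1 = 3. Row 8 is even, so WS.
Chart row 3 tiled across columns 1-11: P P / P K P P P / P K
Wrong side: read the tiled row from column 11 down to 1 and exchange K with P (leave O, /).
Row 8 as worked: P K / K K K P K / K K
Stitch 11 in working order -> K

Result:
K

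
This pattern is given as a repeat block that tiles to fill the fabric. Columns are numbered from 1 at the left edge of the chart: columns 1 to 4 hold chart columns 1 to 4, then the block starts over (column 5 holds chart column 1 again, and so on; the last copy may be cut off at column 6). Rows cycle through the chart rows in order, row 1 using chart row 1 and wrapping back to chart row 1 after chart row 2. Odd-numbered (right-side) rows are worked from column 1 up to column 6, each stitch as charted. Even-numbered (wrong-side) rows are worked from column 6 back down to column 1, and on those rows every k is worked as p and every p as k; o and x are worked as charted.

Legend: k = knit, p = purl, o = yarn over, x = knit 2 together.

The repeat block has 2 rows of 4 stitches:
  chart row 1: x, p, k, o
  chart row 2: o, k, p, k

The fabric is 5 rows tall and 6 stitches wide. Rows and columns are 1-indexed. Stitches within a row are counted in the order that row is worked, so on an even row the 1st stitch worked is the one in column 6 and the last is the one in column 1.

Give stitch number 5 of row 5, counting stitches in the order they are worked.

Result:
x

Derivation:
Row 5 uses chart row ((5-1) mod 2)+1 = 1. Row 5 is odd, so RS.
Chart row 1 tiled across columns 1-6: x p k o x p
Right side: take the tiled row as-is (worked left to right from column 1).
The 5th stitch worked is x.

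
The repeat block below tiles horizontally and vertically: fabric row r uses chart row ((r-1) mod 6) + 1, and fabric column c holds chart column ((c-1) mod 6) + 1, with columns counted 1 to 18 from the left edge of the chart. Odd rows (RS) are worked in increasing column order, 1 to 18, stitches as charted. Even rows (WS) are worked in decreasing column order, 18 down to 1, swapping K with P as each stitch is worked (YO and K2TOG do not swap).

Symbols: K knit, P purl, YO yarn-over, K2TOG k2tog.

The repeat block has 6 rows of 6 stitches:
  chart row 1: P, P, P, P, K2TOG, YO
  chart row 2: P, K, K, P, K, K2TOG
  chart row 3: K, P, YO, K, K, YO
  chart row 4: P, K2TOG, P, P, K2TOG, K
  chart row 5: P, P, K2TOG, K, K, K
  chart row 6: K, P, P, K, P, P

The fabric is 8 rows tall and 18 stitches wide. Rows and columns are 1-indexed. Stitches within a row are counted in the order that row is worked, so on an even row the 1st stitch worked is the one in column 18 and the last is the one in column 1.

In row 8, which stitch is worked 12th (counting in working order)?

Stitch:
K

Derivation:
Row 8: (8-1) mod 6 = 1, so use chart row 2. Even row -> WS.
Chart row 2 tiled across columns 1-18: P K K P K K2TOG P K K P K K2TOG P K K P K K2TOG
Wrong side: read the tiled row from column 18 down to 1 and exchange K with P (leave YO, K2TOG).
Row 8 as worked: K2TOG P K P P K K2TOG P K P P K K2TOG P K P P K
Stitch 12 in working order -> K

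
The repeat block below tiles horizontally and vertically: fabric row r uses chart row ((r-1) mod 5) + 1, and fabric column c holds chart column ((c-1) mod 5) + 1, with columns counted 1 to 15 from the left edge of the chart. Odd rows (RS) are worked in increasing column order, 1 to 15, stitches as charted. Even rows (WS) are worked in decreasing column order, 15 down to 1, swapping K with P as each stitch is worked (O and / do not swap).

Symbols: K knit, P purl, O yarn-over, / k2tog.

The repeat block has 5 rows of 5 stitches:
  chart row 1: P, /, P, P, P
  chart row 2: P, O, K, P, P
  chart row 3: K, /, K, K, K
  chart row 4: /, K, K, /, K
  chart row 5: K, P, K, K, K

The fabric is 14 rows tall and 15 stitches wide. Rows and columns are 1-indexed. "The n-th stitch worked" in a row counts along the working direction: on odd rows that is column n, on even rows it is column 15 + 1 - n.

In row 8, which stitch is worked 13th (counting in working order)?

Row 8: (8-1) mod 5 = 2, so use chart row 3. Even row -> WS.
Chart row 3 tiled across columns 1-15: K / K K K K / K K K K / K K K
Wrong side: read the tiled row from column 15 down to 1 and exchange K with P (leave O, /).
Row 8 as worked: P P P / P P P P / P P P P / P
The 13th stitch worked is P.

== STITCH ==
P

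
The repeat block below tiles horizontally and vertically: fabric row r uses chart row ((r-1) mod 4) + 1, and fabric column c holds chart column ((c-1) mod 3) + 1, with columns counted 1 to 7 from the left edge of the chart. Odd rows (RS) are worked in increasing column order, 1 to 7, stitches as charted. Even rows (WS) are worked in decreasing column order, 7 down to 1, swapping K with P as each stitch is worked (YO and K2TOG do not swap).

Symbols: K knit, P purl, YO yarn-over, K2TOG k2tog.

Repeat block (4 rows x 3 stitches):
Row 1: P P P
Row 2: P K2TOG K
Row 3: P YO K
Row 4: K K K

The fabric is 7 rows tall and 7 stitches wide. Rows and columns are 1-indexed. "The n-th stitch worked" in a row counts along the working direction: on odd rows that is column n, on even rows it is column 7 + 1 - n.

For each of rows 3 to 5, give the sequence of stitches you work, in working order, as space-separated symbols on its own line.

Row 3: chart row 3, RS - tile across columns 1-7 and work as-is.
Row 4: chart row 4, WS - tiled (columns 1-7): K K K K K K K; work from column 7 back to 1 with K<->P swapped.
Row 5: chart row 1, RS - tile across columns 1-7 and work as-is.

== ROWS AS WORKED ==
P YO K P YO K P
P P P P P P P
P P P P P P P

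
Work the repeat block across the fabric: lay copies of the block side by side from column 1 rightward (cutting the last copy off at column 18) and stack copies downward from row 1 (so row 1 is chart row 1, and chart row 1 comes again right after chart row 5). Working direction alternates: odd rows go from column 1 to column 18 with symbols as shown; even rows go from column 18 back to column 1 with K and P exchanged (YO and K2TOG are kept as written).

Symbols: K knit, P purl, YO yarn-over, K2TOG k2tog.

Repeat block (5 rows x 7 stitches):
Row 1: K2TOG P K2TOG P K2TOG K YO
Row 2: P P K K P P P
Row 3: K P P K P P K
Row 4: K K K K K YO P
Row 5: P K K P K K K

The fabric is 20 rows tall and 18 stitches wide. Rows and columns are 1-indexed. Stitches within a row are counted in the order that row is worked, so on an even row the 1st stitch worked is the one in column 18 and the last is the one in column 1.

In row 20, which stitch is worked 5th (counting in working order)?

== STITCH ==
P

Derivation:
Row 20: (20-1) mod 5 = 4, so use chart row 5. Even row -> WS.
Chart row 5 tiled across columns 1-18: P K K P K K K P K K P K K K P K K P
WS row: flip the tiled sequence (start at column 18) and apply K<->P; YO and K2TOG stay.
Row 20 as worked: K P P K P P P K P P K P P P K P P K
Stitch 5 in working order -> P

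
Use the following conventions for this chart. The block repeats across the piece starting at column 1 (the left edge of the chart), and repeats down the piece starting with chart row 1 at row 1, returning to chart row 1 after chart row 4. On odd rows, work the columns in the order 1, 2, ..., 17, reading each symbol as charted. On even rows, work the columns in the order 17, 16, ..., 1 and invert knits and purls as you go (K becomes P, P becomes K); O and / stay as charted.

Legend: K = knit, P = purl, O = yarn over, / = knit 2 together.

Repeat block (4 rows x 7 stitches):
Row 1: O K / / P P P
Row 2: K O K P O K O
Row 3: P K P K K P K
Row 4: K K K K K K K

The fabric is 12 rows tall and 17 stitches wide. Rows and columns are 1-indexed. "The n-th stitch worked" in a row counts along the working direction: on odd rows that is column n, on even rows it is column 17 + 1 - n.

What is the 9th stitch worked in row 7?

Result:
K

Derivation:
Row 7 uses chart row ((7-1) mod 4)+1 = 3. Row 7 is odd, so RS.
Chart row 3 tiled across columns 1-17: P K P K K P K P K P K K P K P K P
Right side: take the tiled row as-is (worked left to right from column 1).
The 9th stitch worked is K.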